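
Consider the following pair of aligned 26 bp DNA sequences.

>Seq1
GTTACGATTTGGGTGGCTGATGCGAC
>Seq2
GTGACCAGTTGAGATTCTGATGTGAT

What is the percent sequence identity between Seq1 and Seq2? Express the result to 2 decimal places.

Differing sites — 3:T/G; 6:G/C; 8:T/G; 12:G/A; 14:T/A; 15:G/T; 16:G/T; 23:C/T; 26:C/T.
17 of the 26 sites match, so the percent identity is 17/26 × 100 = 65.38%.

65.38%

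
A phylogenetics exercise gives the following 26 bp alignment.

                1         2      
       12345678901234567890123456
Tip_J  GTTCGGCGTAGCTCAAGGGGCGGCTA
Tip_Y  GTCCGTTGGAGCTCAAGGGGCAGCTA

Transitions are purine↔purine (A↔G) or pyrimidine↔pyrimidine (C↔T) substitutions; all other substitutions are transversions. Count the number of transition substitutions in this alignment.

Differing sites — 3:T/C (Ti); 6:G/T (Tv); 7:C/T (Ti); 9:T/G (Tv); 22:G/A (Ti).
Of the 5 differences, 3 transitions and 2 transversions, so the answer is 3.

3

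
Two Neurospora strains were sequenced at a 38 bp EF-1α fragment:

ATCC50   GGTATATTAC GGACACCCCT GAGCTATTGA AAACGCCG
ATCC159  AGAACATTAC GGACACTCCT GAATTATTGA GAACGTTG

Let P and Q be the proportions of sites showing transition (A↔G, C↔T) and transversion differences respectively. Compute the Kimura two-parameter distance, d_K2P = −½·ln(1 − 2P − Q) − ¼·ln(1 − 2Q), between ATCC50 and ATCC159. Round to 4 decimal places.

0.3100

Mismatches occur at site 1 (G/A, transition), site 3 (T/A, transversion), site 5 (T/C, transition), site 17 (C/T, transition), site 23 (G/A, transition), site 24 (C/T, transition), site 31 (A/G, transition), site 36 (C/T, transition), site 37 (C/T, transition).
Of the 9 differences, 8 transitions and 1 transversion over 38 sites: P = 8/38 = 0.210526, Q = 1/38 = 0.026316.
d = −0.5·ln(0.552632) − 0.25·ln(0.947368) = −0.5·(-0.593063) − 0.25·(-0.054068) = 0.3100.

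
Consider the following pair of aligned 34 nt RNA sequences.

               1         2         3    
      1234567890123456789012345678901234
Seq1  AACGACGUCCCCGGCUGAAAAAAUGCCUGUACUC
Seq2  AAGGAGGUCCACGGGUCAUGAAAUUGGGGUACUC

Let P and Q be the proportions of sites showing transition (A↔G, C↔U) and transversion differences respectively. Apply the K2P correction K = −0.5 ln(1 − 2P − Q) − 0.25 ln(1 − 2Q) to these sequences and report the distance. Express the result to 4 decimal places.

Differing sites — 3:C/G (Tv); 6:C/G (Tv); 11:C/A (Tv); 15:C/G (Tv); 17:G/C (Tv); 19:A/U (Tv); 20:A/G (Ti); 25:G/U (Tv); 26:C/G (Tv); 27:C/G (Tv); 28:U/G (Tv).
Of the 11 differences, 1 transition and 10 transversions over 34 sites: P = 1/34 = 0.029412, Q = 10/34 = 0.294118.
d = −0.5·ln(0.647058) − 0.25·ln(0.411764) = −0.5·(-0.435319) − 0.25·(-0.887305) = 0.4395.

0.4395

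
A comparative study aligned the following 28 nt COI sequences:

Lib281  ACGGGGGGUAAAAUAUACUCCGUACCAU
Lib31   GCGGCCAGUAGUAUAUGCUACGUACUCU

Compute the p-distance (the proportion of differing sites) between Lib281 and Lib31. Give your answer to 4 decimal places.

0.3571

The sequences differ at positions 1 (A/G), 5 (G/C), 6 (G/C), 7 (G/A), 11 (A/G), 12 (A/U), 17 (A/G), 20 (C/A), 26 (C/U), 27 (A/C).
There are 10 differences over 28 sites, so p = 10/28 = 0.3571.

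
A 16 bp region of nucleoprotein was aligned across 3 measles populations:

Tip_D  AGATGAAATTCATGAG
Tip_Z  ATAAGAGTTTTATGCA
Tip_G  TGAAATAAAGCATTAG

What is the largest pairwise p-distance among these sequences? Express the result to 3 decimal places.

Pairwise Hamming distances:
  Tip_D vs Tip_Z: 7
  Tip_D vs Tip_G: 7
  Tip_Z vs Tip_G: 12
The largest is 12 mismatches, between Tip_Z and Tip_G; p = 12/16 = 0.750.

0.750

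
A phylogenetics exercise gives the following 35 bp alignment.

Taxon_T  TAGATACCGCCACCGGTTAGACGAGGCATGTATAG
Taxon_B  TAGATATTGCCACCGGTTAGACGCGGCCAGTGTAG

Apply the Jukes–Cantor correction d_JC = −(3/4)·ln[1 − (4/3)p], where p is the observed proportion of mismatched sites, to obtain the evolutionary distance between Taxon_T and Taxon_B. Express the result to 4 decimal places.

The sequences differ at positions 7 (C/T), 8 (C/T), 24 (A/C), 28 (A/C), 29 (T/A), 32 (A/G).
p = 6/35 = 0.171429.
d = −0.75 · ln(1 − (4/3)·0.171429) = −0.75 · ln(0.771428) = −0.75 · (-0.259512) = 0.1946.

0.1946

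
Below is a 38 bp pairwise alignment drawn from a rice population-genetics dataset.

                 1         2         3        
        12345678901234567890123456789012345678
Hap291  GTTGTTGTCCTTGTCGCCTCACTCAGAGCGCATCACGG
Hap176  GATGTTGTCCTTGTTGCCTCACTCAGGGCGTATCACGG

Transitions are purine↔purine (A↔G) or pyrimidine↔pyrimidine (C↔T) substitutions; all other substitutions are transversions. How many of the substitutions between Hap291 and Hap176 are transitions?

3

The sequences differ at positions 2 (T/A, transversion), 15 (C/T, transition), 27 (A/G, transition), 31 (C/T, transition).
Of the 4 differences, 3 transitions and 1 transversion, so the answer is 3.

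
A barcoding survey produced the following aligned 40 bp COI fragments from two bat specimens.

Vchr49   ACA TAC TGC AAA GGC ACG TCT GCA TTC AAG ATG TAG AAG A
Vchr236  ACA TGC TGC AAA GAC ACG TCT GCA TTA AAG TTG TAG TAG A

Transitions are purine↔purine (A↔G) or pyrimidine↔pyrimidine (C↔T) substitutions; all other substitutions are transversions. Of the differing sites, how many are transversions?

3

The sequences differ at positions 5 (A/G, transition), 14 (G/A, transition), 27 (C/A, transversion), 31 (A/T, transversion), 37 (A/T, transversion).
Of the 5 differences, 2 transitions and 3 transversions, so the answer is 3.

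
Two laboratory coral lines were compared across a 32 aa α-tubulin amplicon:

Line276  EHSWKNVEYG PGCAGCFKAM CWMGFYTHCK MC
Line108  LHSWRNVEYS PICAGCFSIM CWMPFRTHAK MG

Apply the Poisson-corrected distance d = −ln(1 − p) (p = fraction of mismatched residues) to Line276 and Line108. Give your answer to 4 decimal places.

0.3747

Differing sites — 1:E/L; 5:K/R; 10:G/S; 12:G/I; 18:K/S; 19:A/I; 24:G/P; 26:Y/R; 29:C/A; 32:C/G.
p = 10/32 = 0.312500.
d = −ln(1 − 0.312500) = −ln(0.687500) = 0.3747.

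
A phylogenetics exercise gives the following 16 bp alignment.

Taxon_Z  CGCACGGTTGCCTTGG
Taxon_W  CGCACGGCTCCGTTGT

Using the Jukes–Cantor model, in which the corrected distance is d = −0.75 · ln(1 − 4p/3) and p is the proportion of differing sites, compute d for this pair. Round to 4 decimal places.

The sequences differ at positions 8 (T/C), 10 (G/C), 12 (C/G), 16 (G/T).
p = 4/16 = 0.250000.
d = −0.75 · ln(1 − (4/3)·0.250000) = −0.75 · ln(0.666667) = −0.75 · (-0.405465) = 0.3041.

0.3041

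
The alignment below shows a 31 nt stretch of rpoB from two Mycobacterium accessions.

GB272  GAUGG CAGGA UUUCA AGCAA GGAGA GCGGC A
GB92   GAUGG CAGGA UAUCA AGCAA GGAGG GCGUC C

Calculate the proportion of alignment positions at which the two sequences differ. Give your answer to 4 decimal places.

Mismatches occur at site 12 (U/A), site 25 (A/G), site 29 (G/U), site 31 (A/C).
There are 4 differences over 31 sites, so p = 4/31 = 0.1290.

0.1290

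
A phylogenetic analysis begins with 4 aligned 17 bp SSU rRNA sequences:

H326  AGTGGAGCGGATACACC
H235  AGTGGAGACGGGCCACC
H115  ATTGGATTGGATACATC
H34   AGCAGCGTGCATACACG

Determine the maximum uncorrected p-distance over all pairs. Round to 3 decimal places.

0.588

Pairwise Hamming distances:
  H326 vs H235: 5
  H326 vs H115: 4
  H326 vs H34: 6
  H235 vs H115: 8
  H235 vs H34: 10
  H115 vs H34: 8
The largest is 10 mismatches, between H235 and H34; p = 10/17 = 0.588.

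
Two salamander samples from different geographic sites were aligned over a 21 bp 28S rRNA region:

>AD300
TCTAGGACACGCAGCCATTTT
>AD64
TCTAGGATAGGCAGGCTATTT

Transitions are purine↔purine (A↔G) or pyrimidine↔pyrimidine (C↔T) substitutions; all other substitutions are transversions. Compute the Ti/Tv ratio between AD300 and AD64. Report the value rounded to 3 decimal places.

Mismatches occur at site 8 (C→T, transition), site 10 (C→G, transversion), site 15 (C→G, transversion), site 17 (A→T, transversion), site 18 (T→A, transversion).
Of the 5 differences, 1 transition and 4 transversions, so Ti/Tv = 1/4 = 0.250.

0.250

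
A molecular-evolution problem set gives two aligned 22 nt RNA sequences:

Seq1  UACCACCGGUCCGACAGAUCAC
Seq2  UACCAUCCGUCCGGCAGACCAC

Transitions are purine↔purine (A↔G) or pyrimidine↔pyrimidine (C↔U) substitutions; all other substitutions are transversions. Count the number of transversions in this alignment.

1

Mismatches occur at site 6 (C/U, transition), site 8 (G/C, transversion), site 14 (A/G, transition), site 19 (U/C, transition).
Of the 4 differences, 3 transitions and 1 transversion, so the answer is 1.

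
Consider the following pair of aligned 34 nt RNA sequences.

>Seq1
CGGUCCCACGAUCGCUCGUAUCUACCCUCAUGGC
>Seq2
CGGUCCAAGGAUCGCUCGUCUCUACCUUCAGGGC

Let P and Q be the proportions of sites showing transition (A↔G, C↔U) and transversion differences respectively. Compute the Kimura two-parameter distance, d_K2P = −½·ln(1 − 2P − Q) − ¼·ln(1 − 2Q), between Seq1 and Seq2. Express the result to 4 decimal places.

0.1641

Mismatches occur at site 7 (C→A, transversion), site 9 (C→G, transversion), site 20 (A→C, transversion), site 27 (C→U, transition), site 31 (U→G, transversion).
Of the 5 differences, 1 transition and 4 transversions over 34 sites: P = 1/34 = 0.029412, Q = 4/34 = 0.117647.
d = −0.5·ln(0.823529) − 0.25·ln(0.764706) = −0.5·(-0.194157) − 0.25·(-0.268264) = 0.1641.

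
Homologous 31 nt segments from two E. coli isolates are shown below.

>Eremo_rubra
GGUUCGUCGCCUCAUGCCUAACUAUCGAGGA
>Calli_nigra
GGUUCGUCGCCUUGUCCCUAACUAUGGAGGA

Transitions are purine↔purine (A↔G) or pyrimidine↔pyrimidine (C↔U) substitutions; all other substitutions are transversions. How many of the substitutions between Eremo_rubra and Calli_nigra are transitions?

Differing sites — 13:C/U (Ti); 14:A/G (Ti); 16:G/C (Tv); 26:C/G (Tv).
Of the 4 differences, 2 transitions and 2 transversions, so the answer is 2.

2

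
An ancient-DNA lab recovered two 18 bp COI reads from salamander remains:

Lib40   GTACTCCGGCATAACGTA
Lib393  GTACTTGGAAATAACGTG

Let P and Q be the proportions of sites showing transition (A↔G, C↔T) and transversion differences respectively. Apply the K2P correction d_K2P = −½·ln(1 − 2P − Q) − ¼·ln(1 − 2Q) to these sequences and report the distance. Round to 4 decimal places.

0.3567

Mismatches occur at site 6 (C→T, transition), site 7 (C→G, transversion), site 9 (G→A, transition), site 10 (C→A, transversion), site 18 (A→G, transition).
Of the 5 differences, 3 transitions and 2 transversions over 18 sites: P = 3/18 = 0.166667, Q = 2/18 = 0.111111.
d = −0.5·ln(0.555555) − 0.25·ln(0.777778) = −0.5·(-0.587788) − 0.25·(-0.251314) = 0.3567.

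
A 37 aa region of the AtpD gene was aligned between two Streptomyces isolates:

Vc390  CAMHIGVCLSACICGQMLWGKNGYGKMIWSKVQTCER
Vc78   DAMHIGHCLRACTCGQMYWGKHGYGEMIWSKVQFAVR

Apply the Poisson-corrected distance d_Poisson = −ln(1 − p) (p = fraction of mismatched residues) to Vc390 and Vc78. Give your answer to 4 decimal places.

The sequences differ at positions 1 (C/D), 7 (V/H), 10 (S/R), 13 (I/T), 18 (L/Y), 22 (N/H), 26 (K/E), 34 (T/F), 35 (C/A), 36 (E/V).
p = 10/37 = 0.270270.
d = −ln(1 − 0.270270) = −ln(0.729730) = 0.3151.

0.3151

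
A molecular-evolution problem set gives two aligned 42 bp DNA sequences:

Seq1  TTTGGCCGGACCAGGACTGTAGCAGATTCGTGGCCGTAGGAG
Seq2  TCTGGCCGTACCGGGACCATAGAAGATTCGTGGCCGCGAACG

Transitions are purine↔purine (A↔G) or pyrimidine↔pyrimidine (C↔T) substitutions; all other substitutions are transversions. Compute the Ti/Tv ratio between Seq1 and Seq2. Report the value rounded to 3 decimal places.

Mismatches occur at site 2 (T→C, transition), site 9 (G→T, transversion), site 13 (A→G, transition), site 18 (T→C, transition), site 19 (G→A, transition), site 23 (C→A, transversion), site 37 (T→C, transition), site 38 (A→G, transition), site 39 (G→A, transition), site 40 (G→A, transition), site 41 (A→C, transversion).
Of the 11 differences, 8 transitions and 3 transversions, so Ti/Tv = 8/3 = 2.667.

2.667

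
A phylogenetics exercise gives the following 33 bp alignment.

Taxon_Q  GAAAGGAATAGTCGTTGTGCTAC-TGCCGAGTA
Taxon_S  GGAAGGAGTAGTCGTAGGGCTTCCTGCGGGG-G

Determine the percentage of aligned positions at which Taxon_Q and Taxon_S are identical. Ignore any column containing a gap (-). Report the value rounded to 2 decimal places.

74.19%

Excluding the 2 gap columns leaves 31 comparable sites.
The sequences differ at positions 2 (A/G), 8 (A/G), 16 (T/A), 18 (T/G), 22 (A/T), 28 (C/G), 30 (A/G), 33 (A/G).
23 of the 31 comparable sites match, so the percent identity is 23/31 × 100 = 74.19%.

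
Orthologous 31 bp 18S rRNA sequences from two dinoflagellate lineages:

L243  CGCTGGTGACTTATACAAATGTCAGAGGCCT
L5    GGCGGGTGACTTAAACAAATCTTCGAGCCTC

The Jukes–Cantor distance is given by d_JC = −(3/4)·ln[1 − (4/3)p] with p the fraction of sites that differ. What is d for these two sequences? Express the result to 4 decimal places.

Differing sites — 1:C/G; 4:T/G; 14:T/A; 21:G/C; 23:C/T; 24:A/C; 28:G/C; 30:C/T; 31:T/C.
p = 9/31 = 0.290323.
d = −0.75 · ln(1 − (4/3)·0.290323) = −0.75 · ln(0.612903) = −0.75 · (-0.489549) = 0.3672.

0.3672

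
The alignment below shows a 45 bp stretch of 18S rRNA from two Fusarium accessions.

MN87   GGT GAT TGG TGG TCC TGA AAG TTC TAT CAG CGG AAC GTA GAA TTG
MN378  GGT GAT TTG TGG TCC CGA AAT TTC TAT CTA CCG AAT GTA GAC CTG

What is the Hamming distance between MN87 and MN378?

9

Differing sites — 8:G/T; 16:T/C; 21:G/T; 29:A/T; 30:G/A; 32:G/C; 36:C/T; 42:A/C; 43:T/C.
That gives 9 mismatches out of 45 aligned sites, so the Hamming distance is 9.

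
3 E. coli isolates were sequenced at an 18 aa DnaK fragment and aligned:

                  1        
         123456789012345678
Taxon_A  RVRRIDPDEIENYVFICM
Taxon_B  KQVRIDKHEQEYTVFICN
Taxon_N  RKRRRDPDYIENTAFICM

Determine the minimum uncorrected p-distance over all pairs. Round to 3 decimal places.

Pairwise Hamming distances:
  Taxon_A vs Taxon_B: 9
  Taxon_A vs Taxon_N: 5
  Taxon_B vs Taxon_N: 11
The smallest is 5 mismatches, between Taxon_A and Taxon_N; p = 5/18 = 0.278.

0.278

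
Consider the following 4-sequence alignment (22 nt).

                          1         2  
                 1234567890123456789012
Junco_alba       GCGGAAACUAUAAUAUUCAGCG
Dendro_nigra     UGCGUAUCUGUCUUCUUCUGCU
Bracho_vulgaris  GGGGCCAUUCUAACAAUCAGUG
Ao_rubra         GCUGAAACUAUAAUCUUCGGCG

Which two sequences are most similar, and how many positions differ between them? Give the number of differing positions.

3

Pairwise Hamming distances:
  Junco_alba vs Dendro_nigra: 11
  Junco_alba vs Bracho_vulgaris: 8
  Junco_alba vs Ao_rubra: 3
  Dendro_nigra vs Bracho_vulgaris: 15
  Dendro_nigra vs Ao_rubra: 10
  Bracho_vulgaris vs Ao_rubra: 11
The smallest is 3, between Junco_alba and Ao_rubra.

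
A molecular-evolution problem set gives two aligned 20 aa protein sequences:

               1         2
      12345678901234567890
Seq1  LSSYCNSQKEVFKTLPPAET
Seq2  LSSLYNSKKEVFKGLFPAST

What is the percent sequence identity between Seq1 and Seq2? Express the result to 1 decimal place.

70.0%

Differing sites — 4:Y/L; 5:C/Y; 8:Q/K; 14:T/G; 16:P/F; 19:E/S.
14 of the 20 sites match, so the percent identity is 14/20 × 100 = 70.0%.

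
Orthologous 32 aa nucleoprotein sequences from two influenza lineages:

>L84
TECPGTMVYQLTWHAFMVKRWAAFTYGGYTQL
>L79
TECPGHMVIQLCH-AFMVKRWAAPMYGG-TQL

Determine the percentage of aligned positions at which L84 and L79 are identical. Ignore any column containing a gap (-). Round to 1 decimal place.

80.0%

Excluding the 2 gap columns leaves 30 comparable sites.
Mismatches occur at site 6 (T/H), site 9 (Y/I), site 12 (T/C), site 13 (W/H), site 24 (F/P), site 25 (T/M).
24 of the 30 comparable sites match, so the percent identity is 24/30 × 100 = 80.0%.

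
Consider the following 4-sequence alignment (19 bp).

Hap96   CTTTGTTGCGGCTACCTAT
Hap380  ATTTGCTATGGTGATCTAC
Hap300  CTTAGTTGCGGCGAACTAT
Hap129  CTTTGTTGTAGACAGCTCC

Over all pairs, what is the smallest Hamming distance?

Pairwise Hamming distances:
  Hap96 vs Hap380: 8
  Hap96 vs Hap300: 3
  Hap96 vs Hap129: 7
  Hap380 vs Hap300: 8
  Hap380 vs Hap129: 8
  Hap300 vs Hap129: 8
The smallest is 3, between Hap96 and Hap300.

3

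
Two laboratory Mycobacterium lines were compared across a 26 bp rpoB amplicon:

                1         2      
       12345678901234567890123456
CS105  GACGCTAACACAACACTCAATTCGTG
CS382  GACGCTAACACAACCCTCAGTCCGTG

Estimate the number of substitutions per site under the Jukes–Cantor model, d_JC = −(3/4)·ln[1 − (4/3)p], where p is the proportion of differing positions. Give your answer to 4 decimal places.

Mismatches occur at site 15 (A↔C), site 20 (A↔G), site 22 (T↔C).
p = 3/26 = 0.115385.
d = −0.75 · ln(1 − (4/3)·0.115385) = −0.75 · ln(0.846153) = −0.75 · (-0.167055) = 0.1253.

0.1253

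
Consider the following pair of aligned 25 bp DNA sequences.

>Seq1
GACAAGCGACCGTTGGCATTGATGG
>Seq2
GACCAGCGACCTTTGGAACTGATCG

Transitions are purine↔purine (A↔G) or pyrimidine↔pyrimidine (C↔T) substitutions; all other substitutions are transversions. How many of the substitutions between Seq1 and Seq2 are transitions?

1

The sequences differ at positions 4 (A/C, transversion), 12 (G/T, transversion), 17 (C/A, transversion), 19 (T/C, transition), 24 (G/C, transversion).
Of the 5 differences, 1 transition and 4 transversions, so the answer is 1.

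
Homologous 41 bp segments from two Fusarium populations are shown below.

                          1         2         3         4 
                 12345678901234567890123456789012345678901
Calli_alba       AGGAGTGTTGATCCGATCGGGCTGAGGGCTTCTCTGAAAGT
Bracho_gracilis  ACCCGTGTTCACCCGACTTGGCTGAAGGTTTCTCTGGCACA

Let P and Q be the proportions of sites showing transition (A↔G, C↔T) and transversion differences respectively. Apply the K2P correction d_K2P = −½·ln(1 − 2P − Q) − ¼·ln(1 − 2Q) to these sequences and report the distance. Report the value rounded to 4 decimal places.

Differing sites — 2:G/C (Tv); 3:G/C (Tv); 4:A/C (Tv); 10:G/C (Tv); 12:T/C (Ti); 17:T/C (Ti); 18:C/T (Ti); 19:G/T (Tv); 26:G/A (Ti); 29:C/T (Ti); 37:A/G (Ti); 38:A/C (Tv); 40:G/C (Tv); 41:T/A (Tv).
Of the 14 differences, 6 transitions and 8 transversions over 41 sites: P = 6/41 = 0.146341, Q = 8/41 = 0.195122.
d = −0.5·ln(0.512196) − 0.25·ln(0.609756) = −0.5·(-0.669048) − 0.25·(-0.494696) = 0.4582.

0.4582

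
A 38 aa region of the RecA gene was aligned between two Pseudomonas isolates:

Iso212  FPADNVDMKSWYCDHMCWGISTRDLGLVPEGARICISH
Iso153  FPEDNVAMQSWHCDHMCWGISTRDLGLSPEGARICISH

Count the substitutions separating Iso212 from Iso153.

The sequences differ at positions 3 (A/E), 7 (D/A), 9 (K/Q), 12 (Y/H), 28 (V/S).
That gives 5 mismatches out of 38 aligned sites, so the Hamming distance is 5.

5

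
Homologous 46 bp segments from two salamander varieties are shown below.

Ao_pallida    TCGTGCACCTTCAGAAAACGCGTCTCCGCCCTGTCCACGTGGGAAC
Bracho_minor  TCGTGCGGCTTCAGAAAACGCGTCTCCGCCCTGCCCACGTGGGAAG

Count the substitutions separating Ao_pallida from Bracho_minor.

The sequences differ at positions 7 (A/G), 8 (C/G), 34 (T/C), 46 (C/G).
That gives 4 mismatches out of 46 aligned sites, so the Hamming distance is 4.

4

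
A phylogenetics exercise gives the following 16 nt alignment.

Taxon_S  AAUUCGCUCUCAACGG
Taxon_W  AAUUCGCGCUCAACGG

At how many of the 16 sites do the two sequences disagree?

Differing sites — 8:U/G.
That gives 1 mismatch out of 16 aligned sites, so the Hamming distance is 1.

1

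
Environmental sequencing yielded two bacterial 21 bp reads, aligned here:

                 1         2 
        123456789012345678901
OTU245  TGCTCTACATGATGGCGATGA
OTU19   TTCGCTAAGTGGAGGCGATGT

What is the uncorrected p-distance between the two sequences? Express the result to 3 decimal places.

0.333

Mismatches occur at site 2 (G/T), site 4 (T/G), site 8 (C/A), site 9 (A/G), site 12 (A/G), site 13 (T/A), site 21 (A/T).
There are 7 differences over 21 sites, so p = 7/21 = 0.333.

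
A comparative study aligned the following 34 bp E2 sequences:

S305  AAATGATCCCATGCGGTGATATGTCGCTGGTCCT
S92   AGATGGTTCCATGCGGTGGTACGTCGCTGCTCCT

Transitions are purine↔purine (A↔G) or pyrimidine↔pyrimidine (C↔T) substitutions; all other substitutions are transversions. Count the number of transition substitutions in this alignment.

5

Mismatches occur at site 2 (A↔G, transition), site 6 (A↔G, transition), site 8 (C↔T, transition), site 19 (A↔G, transition), site 22 (T↔C, transition), site 30 (G↔C, transversion).
Of the 6 differences, 5 transitions and 1 transversion, so the answer is 5.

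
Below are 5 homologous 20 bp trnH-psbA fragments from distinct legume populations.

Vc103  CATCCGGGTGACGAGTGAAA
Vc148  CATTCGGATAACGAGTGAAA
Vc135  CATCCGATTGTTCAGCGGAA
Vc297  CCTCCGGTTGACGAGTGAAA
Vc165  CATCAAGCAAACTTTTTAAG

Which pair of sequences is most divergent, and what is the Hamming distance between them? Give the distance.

Pairwise Hamming distances:
  Vc103 vs Vc148: 3
  Vc103 vs Vc135: 7
  Vc103 vs Vc297: 2
  Vc103 vs Vc165: 10
  Vc148 vs Vc135: 9
  Vc148 vs Vc297: 4
  Vc148 vs Vc165: 10
  Vc135 vs Vc297: 7
  Vc135 vs Vc165: 15
  Vc297 vs Vc165: 11
The largest is 15, between Vc135 and Vc165.

15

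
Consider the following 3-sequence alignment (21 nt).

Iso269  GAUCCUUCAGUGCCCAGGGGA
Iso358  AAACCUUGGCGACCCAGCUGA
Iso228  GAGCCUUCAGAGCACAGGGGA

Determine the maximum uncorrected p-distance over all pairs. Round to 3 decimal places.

Pairwise Hamming distances:
  Iso269 vs Iso358: 9
  Iso269 vs Iso228: 3
  Iso358 vs Iso228: 10
The largest is 10 mismatches, between Iso358 and Iso228; p = 10/21 = 0.476.

0.476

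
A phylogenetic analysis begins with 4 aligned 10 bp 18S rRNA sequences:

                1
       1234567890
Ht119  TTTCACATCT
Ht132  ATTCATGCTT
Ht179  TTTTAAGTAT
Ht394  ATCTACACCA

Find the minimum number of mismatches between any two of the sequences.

4

Pairwise Hamming distances:
  Ht119 vs Ht132: 5
  Ht119 vs Ht179: 4
  Ht119 vs Ht394: 5
  Ht132 vs Ht179: 5
  Ht132 vs Ht394: 6
  Ht179 vs Ht394: 7
The smallest is 4, between Ht119 and Ht179.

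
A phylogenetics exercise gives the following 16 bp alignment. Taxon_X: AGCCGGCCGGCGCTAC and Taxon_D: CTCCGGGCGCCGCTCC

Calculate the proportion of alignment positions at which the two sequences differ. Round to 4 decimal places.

0.3125

Mismatches occur at site 1 (A→C), site 2 (G→T), site 7 (C→G), site 10 (G→C), site 15 (A→C).
There are 5 differences over 16 sites, so p = 5/16 = 0.3125.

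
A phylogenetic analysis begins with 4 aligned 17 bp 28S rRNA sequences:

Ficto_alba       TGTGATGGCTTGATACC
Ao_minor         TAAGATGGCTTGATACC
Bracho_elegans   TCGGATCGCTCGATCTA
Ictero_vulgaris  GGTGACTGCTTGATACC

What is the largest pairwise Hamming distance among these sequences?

9

Pairwise Hamming distances:
  Ficto_alba vs Ao_minor: 2
  Ficto_alba vs Bracho_elegans: 7
  Ficto_alba vs Ictero_vulgaris: 3
  Ao_minor vs Bracho_elegans: 7
  Ao_minor vs Ictero_vulgaris: 5
  Bracho_elegans vs Ictero_vulgaris: 9
The largest is 9, between Bracho_elegans and Ictero_vulgaris.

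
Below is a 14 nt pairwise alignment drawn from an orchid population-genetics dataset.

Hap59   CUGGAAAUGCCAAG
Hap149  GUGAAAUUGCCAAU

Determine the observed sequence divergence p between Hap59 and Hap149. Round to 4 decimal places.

Mismatches occur at site 1 (C↔G), site 4 (G↔A), site 7 (A↔U), site 14 (G↔U).
There are 4 differences over 14 sites, so p = 4/14 = 0.2857.

0.2857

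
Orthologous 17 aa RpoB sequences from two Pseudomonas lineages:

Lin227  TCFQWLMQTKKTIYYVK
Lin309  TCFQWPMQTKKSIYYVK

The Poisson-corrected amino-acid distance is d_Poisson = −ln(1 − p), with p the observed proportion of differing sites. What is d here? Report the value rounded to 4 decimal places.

The sequences differ at positions 6 (L/P), 12 (T/S).
p = 2/17 = 0.117647.
d = −ln(1 − 0.117647) = −ln(0.882353) = 0.1252.

0.1252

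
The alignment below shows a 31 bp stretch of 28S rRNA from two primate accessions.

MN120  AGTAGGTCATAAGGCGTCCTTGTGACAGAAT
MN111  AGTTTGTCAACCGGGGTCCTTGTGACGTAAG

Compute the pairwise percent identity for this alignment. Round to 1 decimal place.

The sequences differ at positions 4 (A/T), 5 (G/T), 10 (T/A), 11 (A/C), 12 (A/C), 15 (C/G), 27 (A/G), 28 (G/T), 31 (T/G).
22 of the 31 sites match, so the percent identity is 22/31 × 100 = 71.0%.

71.0%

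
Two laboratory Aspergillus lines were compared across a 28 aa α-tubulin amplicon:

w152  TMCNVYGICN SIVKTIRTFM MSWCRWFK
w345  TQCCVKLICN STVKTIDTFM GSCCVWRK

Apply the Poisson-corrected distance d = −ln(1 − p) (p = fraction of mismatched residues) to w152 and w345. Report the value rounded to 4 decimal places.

0.4418

Differing sites — 2:M/Q; 4:N/C; 6:Y/K; 7:G/L; 12:I/T; 17:R/D; 21:M/G; 23:W/C; 25:R/V; 27:F/R.
p = 10/28 = 0.357143.
d = −ln(1 − 0.357143) = −ln(0.642857) = 0.4418.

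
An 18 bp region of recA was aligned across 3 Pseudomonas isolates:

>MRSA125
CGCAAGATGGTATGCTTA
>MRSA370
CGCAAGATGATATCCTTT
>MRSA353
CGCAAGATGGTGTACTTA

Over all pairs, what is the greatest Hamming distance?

4

Pairwise Hamming distances:
  MRSA125 vs MRSA370: 3
  MRSA125 vs MRSA353: 2
  MRSA370 vs MRSA353: 4
The largest is 4, between MRSA370 and MRSA353.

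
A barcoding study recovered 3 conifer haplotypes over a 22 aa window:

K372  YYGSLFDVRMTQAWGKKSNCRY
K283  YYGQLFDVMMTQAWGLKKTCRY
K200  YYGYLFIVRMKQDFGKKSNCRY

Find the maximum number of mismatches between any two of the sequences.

9

Pairwise Hamming distances:
  K372 vs K283: 5
  K372 vs K200: 5
  K283 vs K200: 9
The largest is 9, between K283 and K200.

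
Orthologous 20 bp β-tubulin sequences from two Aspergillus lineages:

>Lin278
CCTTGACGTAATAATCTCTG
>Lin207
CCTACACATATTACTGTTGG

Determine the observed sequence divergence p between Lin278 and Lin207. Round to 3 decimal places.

0.400

Mismatches occur at site 4 (T↔A), site 5 (G↔C), site 8 (G↔A), site 11 (A↔T), site 14 (A↔C), site 16 (C↔G), site 18 (C↔T), site 19 (T↔G).
There are 8 differences over 20 sites, so p = 8/20 = 0.400.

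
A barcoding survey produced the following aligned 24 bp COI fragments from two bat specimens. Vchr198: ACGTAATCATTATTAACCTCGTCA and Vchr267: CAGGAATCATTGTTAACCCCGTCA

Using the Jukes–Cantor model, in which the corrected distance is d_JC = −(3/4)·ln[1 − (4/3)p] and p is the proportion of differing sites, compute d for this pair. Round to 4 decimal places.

0.2441

The sequences differ at positions 1 (A/C), 2 (C/A), 4 (T/G), 12 (A/G), 19 (T/C).
p = 5/24 = 0.208333.
d = −0.75 · ln(1 − (4/3)·0.208333) = −0.75 · ln(0.722223) = −0.75 · (-0.325421) = 0.2441.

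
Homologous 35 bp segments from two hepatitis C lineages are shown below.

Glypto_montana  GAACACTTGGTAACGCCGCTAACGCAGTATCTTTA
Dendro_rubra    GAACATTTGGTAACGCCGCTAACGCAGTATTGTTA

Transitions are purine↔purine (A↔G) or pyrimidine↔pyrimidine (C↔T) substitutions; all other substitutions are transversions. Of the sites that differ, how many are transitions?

2

Differing sites — 6:C/T (Ti); 31:C/T (Ti); 32:T/G (Tv).
Of the 3 differences, 2 transitions and 1 transversion, so the answer is 2.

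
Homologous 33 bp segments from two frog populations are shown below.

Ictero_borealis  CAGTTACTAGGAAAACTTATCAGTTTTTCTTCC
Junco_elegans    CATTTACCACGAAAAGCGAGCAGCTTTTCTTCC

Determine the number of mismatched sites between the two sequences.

The sequences differ at positions 3 (G/T), 8 (T/C), 10 (G/C), 16 (C/G), 17 (T/C), 18 (T/G), 20 (T/G), 24 (T/C).
That gives 8 mismatches out of 33 aligned sites, so the Hamming distance is 8.

8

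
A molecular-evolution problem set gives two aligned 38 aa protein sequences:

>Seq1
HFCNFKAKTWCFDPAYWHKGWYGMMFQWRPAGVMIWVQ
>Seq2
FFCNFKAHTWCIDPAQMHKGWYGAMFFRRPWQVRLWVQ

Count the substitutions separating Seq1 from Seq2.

12

Differing sites — 1:H/F; 8:K/H; 12:F/I; 16:Y/Q; 17:W/M; 24:M/A; 27:Q/F; 28:W/R; 31:A/W; 32:G/Q; 34:M/R; 35:I/L.
That gives 12 mismatches out of 38 aligned sites, so the Hamming distance is 12.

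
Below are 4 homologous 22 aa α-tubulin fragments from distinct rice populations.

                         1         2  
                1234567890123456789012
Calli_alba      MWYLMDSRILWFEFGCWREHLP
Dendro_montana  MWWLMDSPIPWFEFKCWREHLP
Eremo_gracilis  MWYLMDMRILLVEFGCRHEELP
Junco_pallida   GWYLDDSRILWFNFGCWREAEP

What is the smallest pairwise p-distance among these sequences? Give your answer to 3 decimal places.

Pairwise Hamming distances:
  Calli_alba vs Dendro_montana: 4
  Calli_alba vs Eremo_gracilis: 6
  Calli_alba vs Junco_pallida: 5
  Dendro_montana vs Eremo_gracilis: 10
  Dendro_montana vs Junco_pallida: 9
  Eremo_gracilis vs Junco_pallida: 10
The smallest is 4 mismatches, between Calli_alba and Dendro_montana; p = 4/22 = 0.182.

0.182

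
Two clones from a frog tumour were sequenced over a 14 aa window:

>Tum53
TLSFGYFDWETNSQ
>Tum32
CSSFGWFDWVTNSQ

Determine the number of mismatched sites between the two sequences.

4

Mismatches occur at site 1 (T↔C), site 2 (L↔S), site 6 (Y↔W), site 10 (E↔V).
That gives 4 mismatches out of 14 aligned sites, so the Hamming distance is 4.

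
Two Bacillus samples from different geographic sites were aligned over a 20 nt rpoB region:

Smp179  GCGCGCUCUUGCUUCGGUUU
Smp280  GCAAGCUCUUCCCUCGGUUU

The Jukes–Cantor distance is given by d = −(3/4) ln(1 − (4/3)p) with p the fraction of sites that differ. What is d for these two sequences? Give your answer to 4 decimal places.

0.2326

The sequences differ at positions 3 (G/A), 4 (C/A), 11 (G/C), 13 (U/C).
p = 4/20 = 0.200000.
d = −0.75 · ln(1 − (4/3)·0.200000) = −0.75 · ln(0.733333) = −0.75 · (-0.310155) = 0.2326.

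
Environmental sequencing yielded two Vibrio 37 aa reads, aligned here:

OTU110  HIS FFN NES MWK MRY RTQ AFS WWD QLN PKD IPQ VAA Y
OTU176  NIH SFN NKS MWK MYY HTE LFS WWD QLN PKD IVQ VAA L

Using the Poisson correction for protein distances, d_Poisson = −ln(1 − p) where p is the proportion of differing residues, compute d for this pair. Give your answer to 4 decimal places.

0.3151

The sequences differ at positions 1 (H/N), 3 (S/H), 4 (F/S), 8 (E/K), 14 (R/Y), 16 (R/H), 18 (Q/E), 19 (A/L), 32 (P/V), 37 (Y/L).
p = 10/37 = 0.270270.
d = −ln(1 − 0.270270) = −ln(0.729730) = 0.3151.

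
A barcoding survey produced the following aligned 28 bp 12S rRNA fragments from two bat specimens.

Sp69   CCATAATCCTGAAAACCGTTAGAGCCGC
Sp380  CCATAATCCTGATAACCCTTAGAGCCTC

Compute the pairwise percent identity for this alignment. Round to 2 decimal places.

89.29%

Differing sites — 13:A/T; 18:G/C; 27:G/T.
25 of the 28 sites match, so the percent identity is 25/28 × 100 = 89.29%.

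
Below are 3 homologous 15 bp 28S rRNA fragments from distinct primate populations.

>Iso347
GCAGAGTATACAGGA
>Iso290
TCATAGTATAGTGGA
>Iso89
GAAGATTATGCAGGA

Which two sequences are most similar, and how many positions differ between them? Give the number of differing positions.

3

Pairwise Hamming distances:
  Iso347 vs Iso290: 4
  Iso347 vs Iso89: 3
  Iso290 vs Iso89: 7
The smallest is 3, between Iso347 and Iso89.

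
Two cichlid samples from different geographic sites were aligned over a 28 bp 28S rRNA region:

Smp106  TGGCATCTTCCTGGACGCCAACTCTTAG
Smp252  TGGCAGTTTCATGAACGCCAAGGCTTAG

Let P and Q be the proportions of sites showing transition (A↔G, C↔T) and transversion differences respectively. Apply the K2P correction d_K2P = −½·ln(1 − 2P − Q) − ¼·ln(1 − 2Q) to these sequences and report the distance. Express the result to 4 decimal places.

Differing sites — 6:T/G (Tv); 7:C/T (Ti); 11:C/A (Tv); 14:G/A (Ti); 22:C/G (Tv); 23:T/G (Tv).
Of the 6 differences, 2 transitions and 4 transversions over 28 sites: P = 2/28 = 0.071429, Q = 4/28 = 0.142857.
d = −0.5·ln(0.714285) − 0.25·ln(0.714286) = −0.5·(-0.336473) − 0.25·(-0.336472) = 0.2524.

0.2524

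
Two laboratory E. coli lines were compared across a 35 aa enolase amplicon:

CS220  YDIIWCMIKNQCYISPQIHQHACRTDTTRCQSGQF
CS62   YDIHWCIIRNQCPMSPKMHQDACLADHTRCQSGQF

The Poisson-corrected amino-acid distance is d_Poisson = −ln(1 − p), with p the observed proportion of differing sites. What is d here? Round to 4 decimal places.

0.3773

Differing sites — 4:I/H; 7:M/I; 9:K/R; 13:Y/P; 14:I/M; 17:Q/K; 18:I/M; 21:H/D; 24:R/L; 25:T/A; 27:T/H.
p = 11/35 = 0.314286.
d = −ln(1 − 0.314286) = −ln(0.685714) = 0.3773.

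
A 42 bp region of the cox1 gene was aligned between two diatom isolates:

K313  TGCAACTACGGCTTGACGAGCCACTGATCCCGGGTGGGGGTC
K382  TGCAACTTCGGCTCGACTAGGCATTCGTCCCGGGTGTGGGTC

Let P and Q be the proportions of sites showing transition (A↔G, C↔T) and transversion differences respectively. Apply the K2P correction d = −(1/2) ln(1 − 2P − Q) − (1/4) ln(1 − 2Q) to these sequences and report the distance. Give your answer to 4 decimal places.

0.2198

Differing sites — 8:A/T (Tv); 14:T/C (Ti); 18:G/T (Tv); 21:C/G (Tv); 24:C/T (Ti); 26:G/C (Tv); 27:A/G (Ti); 37:G/T (Tv).
Of the 8 differences, 3 transitions and 5 transversions over 42 sites: P = 3/42 = 0.071429, Q = 5/42 = 0.119048.
d = −0.5·ln(0.738094) − 0.25·ln(0.761904) = −0.5·(-0.303684) − 0.25·(-0.271935) = 0.2198.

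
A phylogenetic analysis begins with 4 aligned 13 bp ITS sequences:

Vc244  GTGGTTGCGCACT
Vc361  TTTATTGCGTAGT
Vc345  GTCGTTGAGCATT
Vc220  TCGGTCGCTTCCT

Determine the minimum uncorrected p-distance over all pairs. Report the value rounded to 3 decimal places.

0.231

Pairwise Hamming distances:
  Vc244 vs Vc361: 5
  Vc244 vs Vc345: 3
  Vc244 vs Vc220: 6
  Vc361 vs Vc345: 6
  Vc361 vs Vc220: 7
  Vc345 vs Vc220: 9
The smallest is 3 mismatches, between Vc244 and Vc345; p = 3/13 = 0.231.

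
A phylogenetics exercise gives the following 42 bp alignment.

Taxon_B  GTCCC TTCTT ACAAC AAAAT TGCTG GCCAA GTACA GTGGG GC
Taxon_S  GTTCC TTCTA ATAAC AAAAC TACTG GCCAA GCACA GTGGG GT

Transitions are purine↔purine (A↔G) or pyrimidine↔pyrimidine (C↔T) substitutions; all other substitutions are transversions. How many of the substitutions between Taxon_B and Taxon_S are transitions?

Mismatches occur at site 3 (C↔T, transition), site 10 (T↔A, transversion), site 12 (C↔T, transition), site 20 (T↔C, transition), site 22 (G↔A, transition), site 32 (T↔C, transition), site 42 (C↔T, transition).
Of the 7 differences, 6 transitions and 1 transversion, so the answer is 6.

6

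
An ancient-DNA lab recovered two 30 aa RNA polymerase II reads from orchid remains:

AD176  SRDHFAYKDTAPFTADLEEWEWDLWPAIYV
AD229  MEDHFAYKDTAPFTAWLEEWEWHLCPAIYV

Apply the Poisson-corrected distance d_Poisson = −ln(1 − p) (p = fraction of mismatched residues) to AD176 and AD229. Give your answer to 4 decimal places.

Differing sites — 1:S/M; 2:R/E; 16:D/W; 23:D/H; 25:W/C.
p = 5/30 = 0.166667.
d = −ln(1 − 0.166667) = −ln(0.833333) = 0.1823.

0.1823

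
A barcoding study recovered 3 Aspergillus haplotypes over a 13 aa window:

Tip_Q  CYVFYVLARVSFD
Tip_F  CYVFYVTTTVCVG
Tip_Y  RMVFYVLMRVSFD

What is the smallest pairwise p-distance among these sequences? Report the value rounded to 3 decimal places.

0.231

Pairwise Hamming distances:
  Tip_Q vs Tip_F: 6
  Tip_Q vs Tip_Y: 3
  Tip_F vs Tip_Y: 8
The smallest is 3 mismatches, between Tip_Q and Tip_Y; p = 3/13 = 0.231.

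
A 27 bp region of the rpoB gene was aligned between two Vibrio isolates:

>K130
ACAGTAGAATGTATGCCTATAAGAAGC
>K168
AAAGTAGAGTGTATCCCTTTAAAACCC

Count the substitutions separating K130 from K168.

Mismatches occur at site 2 (C↔A), site 9 (A↔G), site 15 (G↔C), site 19 (A↔T), site 23 (G↔A), site 25 (A↔C), site 26 (G↔C).
That gives 7 mismatches out of 27 aligned sites, so the Hamming distance is 7.

7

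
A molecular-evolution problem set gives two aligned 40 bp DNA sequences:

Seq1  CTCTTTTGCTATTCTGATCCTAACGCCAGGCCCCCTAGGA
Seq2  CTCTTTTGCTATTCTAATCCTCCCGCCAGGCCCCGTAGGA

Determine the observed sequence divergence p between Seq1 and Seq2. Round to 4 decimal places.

Differing sites — 16:G/A; 22:A/C; 23:A/C; 35:C/G.
There are 4 differences over 40 sites, so p = 4/40 = 0.1000.

0.1000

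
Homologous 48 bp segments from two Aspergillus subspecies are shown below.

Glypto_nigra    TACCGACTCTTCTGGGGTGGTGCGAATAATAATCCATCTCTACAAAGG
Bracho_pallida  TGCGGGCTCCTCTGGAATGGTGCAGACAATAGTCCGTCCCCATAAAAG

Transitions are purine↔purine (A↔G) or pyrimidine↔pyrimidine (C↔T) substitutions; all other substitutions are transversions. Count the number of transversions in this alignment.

The sequences differ at positions 2 (A/G, transition), 4 (C/G, transversion), 6 (A/G, transition), 10 (T/C, transition), 16 (G/A, transition), 17 (G/A, transition), 24 (G/A, transition), 25 (A/G, transition), 27 (T/C, transition), 32 (A/G, transition), 36 (A/G, transition), 39 (T/C, transition), 41 (T/C, transition), 43 (C/T, transition), 47 (G/A, transition).
Of the 15 differences, 14 transitions and 1 transversion, so the answer is 1.

1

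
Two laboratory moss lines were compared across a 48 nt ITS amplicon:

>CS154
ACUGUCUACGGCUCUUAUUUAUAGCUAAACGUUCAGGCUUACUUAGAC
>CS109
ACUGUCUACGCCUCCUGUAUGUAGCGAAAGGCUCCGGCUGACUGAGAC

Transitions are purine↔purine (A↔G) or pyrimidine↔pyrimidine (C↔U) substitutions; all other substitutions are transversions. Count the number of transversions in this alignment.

7

The sequences differ at positions 11 (G/C, transversion), 15 (U/C, transition), 17 (A/G, transition), 19 (U/A, transversion), 21 (A/G, transition), 26 (U/G, transversion), 30 (C/G, transversion), 32 (U/C, transition), 35 (A/C, transversion), 40 (U/G, transversion), 44 (U/G, transversion).
Of the 11 differences, 4 transitions and 7 transversions, so the answer is 7.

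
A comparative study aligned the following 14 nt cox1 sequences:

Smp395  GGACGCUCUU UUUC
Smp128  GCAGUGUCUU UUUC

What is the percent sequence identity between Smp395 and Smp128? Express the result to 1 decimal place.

Mismatches occur at site 2 (G→C), site 4 (C→G), site 5 (G→U), site 6 (C→G).
10 of the 14 sites match, so the percent identity is 10/14 × 100 = 71.4%.

71.4%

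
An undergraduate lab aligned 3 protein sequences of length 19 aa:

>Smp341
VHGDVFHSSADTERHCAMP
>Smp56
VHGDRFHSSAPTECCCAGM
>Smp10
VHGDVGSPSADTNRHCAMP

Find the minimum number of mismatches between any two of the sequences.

Pairwise Hamming distances:
  Smp341 vs Smp56: 6
  Smp341 vs Smp10: 4
  Smp56 vs Smp10: 10
The smallest is 4, between Smp341 and Smp10.

4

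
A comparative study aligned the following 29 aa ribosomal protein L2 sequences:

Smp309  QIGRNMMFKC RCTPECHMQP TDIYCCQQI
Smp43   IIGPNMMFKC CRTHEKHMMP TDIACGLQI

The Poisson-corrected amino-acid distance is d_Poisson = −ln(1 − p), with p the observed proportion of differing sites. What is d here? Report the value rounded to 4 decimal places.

0.4229

Mismatches occur at site 1 (Q↔I), site 4 (R↔P), site 11 (R↔C), site 12 (C↔R), site 14 (P↔H), site 16 (C↔K), site 19 (Q↔M), site 24 (Y↔A), site 26 (C↔G), site 27 (Q↔L).
p = 10/29 = 0.344828.
d = −ln(1 − 0.344828) = −ln(0.655172) = 0.4229.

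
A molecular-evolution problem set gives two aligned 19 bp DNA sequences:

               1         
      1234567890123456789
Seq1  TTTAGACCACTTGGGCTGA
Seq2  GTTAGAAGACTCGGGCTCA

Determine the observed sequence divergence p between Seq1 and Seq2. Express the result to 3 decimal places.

0.263

Differing sites — 1:T/G; 7:C/A; 8:C/G; 12:T/C; 18:G/C.
There are 5 differences over 19 sites, so p = 5/19 = 0.263.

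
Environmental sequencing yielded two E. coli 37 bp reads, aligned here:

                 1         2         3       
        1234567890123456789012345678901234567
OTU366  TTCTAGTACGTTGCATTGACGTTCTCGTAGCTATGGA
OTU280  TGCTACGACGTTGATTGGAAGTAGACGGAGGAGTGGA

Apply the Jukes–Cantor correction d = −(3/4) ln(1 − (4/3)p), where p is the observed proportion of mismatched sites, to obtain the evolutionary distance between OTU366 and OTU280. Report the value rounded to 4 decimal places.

0.5266

Differing sites — 2:T/G; 6:G/C; 7:T/G; 14:C/A; 15:A/T; 17:T/G; 20:C/A; 23:T/A; 24:C/G; 25:T/A; 28:T/G; 31:C/G; 32:T/A; 33:A/G.
p = 14/37 = 0.378378.
d = −0.75 · ln(1 − (4/3)·0.378378) = −0.75 · ln(0.495496) = −0.75 · (-0.702196) = 0.5266.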